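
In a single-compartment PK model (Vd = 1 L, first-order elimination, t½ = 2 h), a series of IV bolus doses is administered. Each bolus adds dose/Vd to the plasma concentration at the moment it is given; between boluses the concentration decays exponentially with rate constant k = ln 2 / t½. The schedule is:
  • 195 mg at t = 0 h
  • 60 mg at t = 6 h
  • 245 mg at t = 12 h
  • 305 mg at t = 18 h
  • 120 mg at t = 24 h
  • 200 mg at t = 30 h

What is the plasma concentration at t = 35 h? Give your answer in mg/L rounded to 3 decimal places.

k = ln 2 / 2 = 0.34657 per h
Dose 1 (195 mg at t=0 h): 195·exp(−0.34657·35) = 0.001 mg/L
Dose 2 (60 mg at t=6 h): 60·exp(−0.34657·29) = 0.003 mg/L
Dose 3 (245 mg at t=12 h): 245·exp(−0.34657·23) = 0.085 mg/L
Dose 4 (305 mg at t=18 h): 305·exp(−0.34657·17) = 0.842 mg/L
Dose 5 (120 mg at t=24 h): 120·exp(−0.34657·11) = 2.652 mg/L
Dose 6 (200 mg at t=30 h): 200·exp(−0.34657·5) = 35.355 mg/L
C(35) = 0.001 + 0.003 + 0.085 + 0.842 + 2.652 + 35.355 = 38.938 mg/L

38.938 mg/L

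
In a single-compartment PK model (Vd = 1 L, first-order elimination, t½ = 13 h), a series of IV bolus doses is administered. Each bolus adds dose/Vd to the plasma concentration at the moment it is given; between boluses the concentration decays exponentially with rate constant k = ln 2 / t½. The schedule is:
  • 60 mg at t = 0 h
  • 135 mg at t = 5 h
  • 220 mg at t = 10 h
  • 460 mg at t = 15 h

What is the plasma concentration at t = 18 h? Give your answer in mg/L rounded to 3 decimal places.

626.089 mg/L

k = ln 2 / 13 = 0.05332 per h
Dose 1 (60 mg at t=0 h): 60·exp(−0.05332·18) = 22.979 mg/L
Dose 2 (135 mg at t=5 h): 135·exp(−0.05332·13) = 67.500 mg/L
Dose 3 (220 mg at t=10 h): 220·exp(−0.05332·8) = 143.606 mg/L
Dose 4 (460 mg at t=15 h): 460·exp(−0.05332·3) = 392.003 mg/L
C(18) = 22.979 + 67.500 + 143.606 + 392.003 = 626.089 mg/L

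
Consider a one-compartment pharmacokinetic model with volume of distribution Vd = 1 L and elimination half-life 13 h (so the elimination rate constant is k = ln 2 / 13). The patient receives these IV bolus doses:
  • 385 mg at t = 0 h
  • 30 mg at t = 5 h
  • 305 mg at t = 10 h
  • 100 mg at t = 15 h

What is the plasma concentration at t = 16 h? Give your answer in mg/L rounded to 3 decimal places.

k = ln 2 / 13 = 0.05332 per h
Dose 1 (385 mg at t=0 h): 385·exp(−0.05332·16) = 164.045 mg/L
Dose 2 (30 mg at t=5 h): 30·exp(−0.05332·11) = 16.688 mg/L
Dose 3 (305 mg at t=10 h): 305·exp(−0.05332·6) = 221.494 mg/L
Dose 4 (100 mg at t=15 h): 100·exp(−0.05332·1) = 94.808 mg/L
C(16) = 164.045 + 16.688 + 221.494 + 94.808 = 497.035 mg/L

497.035 mg/L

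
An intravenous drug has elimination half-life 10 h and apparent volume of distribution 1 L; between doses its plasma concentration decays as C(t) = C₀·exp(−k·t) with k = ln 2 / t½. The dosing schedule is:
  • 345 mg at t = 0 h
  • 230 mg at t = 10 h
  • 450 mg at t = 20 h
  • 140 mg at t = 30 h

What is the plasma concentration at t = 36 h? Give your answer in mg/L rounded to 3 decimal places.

k = ln 2 / 10 = 0.06931 per h
Dose 1 (345 mg at t=0 h): 345·exp(−0.06931·36) = 28.452 mg/L
Dose 2 (230 mg at t=10 h): 230·exp(−0.06931·26) = 37.936 mg/L
Dose 3 (450 mg at t=20 h): 450·exp(−0.06931·16) = 148.445 mg/L
Dose 4 (140 mg at t=30 h): 140·exp(−0.06931·6) = 92.366 mg/L
C(36) = 28.452 + 37.936 + 148.445 + 92.366 = 307.198 mg/L

307.198 mg/L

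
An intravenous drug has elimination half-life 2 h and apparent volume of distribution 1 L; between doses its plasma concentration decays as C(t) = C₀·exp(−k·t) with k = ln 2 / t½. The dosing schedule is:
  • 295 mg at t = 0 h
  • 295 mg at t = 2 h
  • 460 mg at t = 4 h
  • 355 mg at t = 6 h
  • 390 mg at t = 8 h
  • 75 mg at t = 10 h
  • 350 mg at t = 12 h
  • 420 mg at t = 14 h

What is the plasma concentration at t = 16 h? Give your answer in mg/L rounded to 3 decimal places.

k = ln 2 / 2 = 0.34657 per h
Dose 1 (295 mg at t=0 h): 295·exp(−0.34657·16) = 1.152 mg/L
Dose 2 (295 mg at t=2 h): 295·exp(−0.34657·14) = 2.305 mg/L
Dose 3 (460 mg at t=4 h): 460·exp(−0.34657·12) = 7.188 mg/L
Dose 4 (355 mg at t=6 h): 355·exp(−0.34657·10) = 11.094 mg/L
Dose 5 (390 mg at t=8 h): 390·exp(−0.34657·8) = 24.375 mg/L
Dose 6 (75 mg at t=10 h): 75·exp(−0.34657·6) = 9.375 mg/L
Dose 7 (350 mg at t=12 h): 350·exp(−0.34657·4) = 87.500 mg/L
Dose 8 (420 mg at t=14 h): 420·exp(−0.34657·2) = 210.000 mg/L
C(16) = 1.152 + 2.305 + 7.188 + 11.094 + 24.375 + 9.375 + 87.500 + 210.000 = 352.988 mg/L

352.988 mg/L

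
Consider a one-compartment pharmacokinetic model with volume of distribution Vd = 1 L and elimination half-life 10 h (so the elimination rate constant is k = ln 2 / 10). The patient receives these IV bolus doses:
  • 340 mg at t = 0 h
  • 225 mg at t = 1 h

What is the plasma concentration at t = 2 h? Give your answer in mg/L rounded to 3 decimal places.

k = ln 2 / 10 = 0.06931 per h
Dose 1 (340 mg at t=0 h): 340·exp(−0.06931·2) = 295.987 mg/L
Dose 2 (225 mg at t=1 h): 225·exp(−0.06931·1) = 209.932 mg/L
C(2) = 295.987 + 209.932 = 505.920 mg/L

505.920 mg/L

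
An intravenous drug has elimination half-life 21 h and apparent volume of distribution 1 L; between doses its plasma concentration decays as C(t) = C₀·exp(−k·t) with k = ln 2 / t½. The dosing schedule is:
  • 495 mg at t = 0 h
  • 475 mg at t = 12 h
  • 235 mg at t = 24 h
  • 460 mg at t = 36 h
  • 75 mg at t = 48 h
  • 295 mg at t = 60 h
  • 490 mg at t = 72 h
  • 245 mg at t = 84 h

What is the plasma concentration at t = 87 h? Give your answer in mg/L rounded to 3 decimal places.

845.059 mg/L

k = ln 2 / 21 = 0.03301 per h
Dose 1 (495 mg at t=0 h): 495·exp(−0.03301·87) = 28.021 mg/L
Dose 2 (475 mg at t=12 h): 475·exp(−0.03301·75) = 39.956 mg/L
Dose 3 (235 mg at t=24 h): 235·exp(−0.03301·63) = 29.375 mg/L
Dose 4 (460 mg at t=36 h): 460·exp(−0.03301·51) = 85.445 mg/L
Dose 5 (75 mg at t=48 h): 75·exp(−0.03301·39) = 20.702 mg/L
Dose 6 (295 mg at t=60 h): 295·exp(−0.03301·27) = 120.999 mg/L
Dose 7 (490 mg at t=72 h): 490·exp(−0.03301·15) = 298.658 mg/L
Dose 8 (245 mg at t=84 h): 245·exp(−0.03301·3) = 221.902 mg/L
C(87) = 28.021 + 39.956 + 29.375 + 85.445 + 20.702 + 120.999 + 298.658 + 221.902 = 845.059 mg/L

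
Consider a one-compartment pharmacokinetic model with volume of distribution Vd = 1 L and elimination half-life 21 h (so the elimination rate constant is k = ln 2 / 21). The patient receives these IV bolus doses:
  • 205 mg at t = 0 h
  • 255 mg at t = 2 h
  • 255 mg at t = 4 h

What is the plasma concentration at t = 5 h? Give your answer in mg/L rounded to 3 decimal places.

651.492 mg/L

k = ln 2 / 21 = 0.03301 per h
Dose 1 (205 mg at t=0 h): 205·exp(−0.03301·5) = 173.812 mg/L
Dose 2 (255 mg at t=2 h): 255·exp(−0.03301·3) = 230.960 mg/L
Dose 3 (255 mg at t=4 h): 255·exp(−0.03301·1) = 246.721 mg/L
C(5) = 173.812 + 230.960 + 246.721 = 651.492 mg/L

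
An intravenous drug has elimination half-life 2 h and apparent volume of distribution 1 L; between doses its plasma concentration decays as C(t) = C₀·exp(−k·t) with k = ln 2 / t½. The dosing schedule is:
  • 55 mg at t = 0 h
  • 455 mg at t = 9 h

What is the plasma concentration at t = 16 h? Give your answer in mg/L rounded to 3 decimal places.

k = ln 2 / 2 = 0.34657 per h
Dose 1 (55 mg at t=0 h): 55·exp(−0.34657·16) = 0.215 mg/L
Dose 2 (455 mg at t=9 h): 455·exp(−0.34657·7) = 40.217 mg/L
C(16) = 0.215 + 40.217 = 40.432 mg/L

40.432 mg/L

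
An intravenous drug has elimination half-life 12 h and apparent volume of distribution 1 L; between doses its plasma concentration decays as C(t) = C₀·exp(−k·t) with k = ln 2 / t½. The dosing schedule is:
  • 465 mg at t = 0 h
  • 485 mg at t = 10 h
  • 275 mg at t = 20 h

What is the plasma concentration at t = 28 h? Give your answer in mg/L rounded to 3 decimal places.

436.980 mg/L

k = ln 2 / 12 = 0.05776 per h
Dose 1 (465 mg at t=0 h): 465·exp(−0.05776·28) = 92.268 mg/L
Dose 2 (485 mg at t=10 h): 485·exp(−0.05776·18) = 171.473 mg/L
Dose 3 (275 mg at t=20 h): 275·exp(−0.05776·8) = 173.239 mg/L
C(28) = 92.268 + 171.473 + 173.239 = 436.980 mg/L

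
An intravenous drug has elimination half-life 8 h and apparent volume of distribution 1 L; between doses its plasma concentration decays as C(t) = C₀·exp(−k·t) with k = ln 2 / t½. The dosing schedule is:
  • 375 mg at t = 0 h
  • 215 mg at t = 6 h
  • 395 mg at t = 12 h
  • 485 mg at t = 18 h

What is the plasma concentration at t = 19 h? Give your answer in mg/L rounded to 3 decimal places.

k = ln 2 / 8 = 0.08664 per h
Dose 1 (375 mg at t=0 h): 375·exp(−0.08664·19) = 72.291 mg/L
Dose 2 (215 mg at t=6 h): 215·exp(−0.08664·13) = 69.705 mg/L
Dose 3 (395 mg at t=12 h): 395·exp(−0.08664·7) = 215.375 mg/L
Dose 4 (485 mg at t=18 h): 485·exp(−0.08664·1) = 444.747 mg/L
C(19) = 72.291 + 69.705 + 215.375 + 444.747 = 802.118 mg/L

802.118 mg/L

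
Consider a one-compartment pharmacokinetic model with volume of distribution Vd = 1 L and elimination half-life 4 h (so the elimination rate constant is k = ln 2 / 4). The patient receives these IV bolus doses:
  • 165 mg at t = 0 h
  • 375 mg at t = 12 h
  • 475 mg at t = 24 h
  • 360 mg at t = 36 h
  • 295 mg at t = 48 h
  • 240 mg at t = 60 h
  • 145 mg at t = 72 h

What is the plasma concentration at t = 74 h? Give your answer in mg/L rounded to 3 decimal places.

127.591 mg/L

k = ln 2 / 4 = 0.17329 per h
Dose 1 (165 mg at t=0 h): 165·exp(−0.17329·74) = 0.000 mg/L
Dose 2 (375 mg at t=12 h): 375·exp(−0.17329·62) = 0.008 mg/L
Dose 3 (475 mg at t=24 h): 475·exp(−0.17329·50) = 0.082 mg/L
Dose 4 (360 mg at t=36 h): 360·exp(−0.17329·38) = 0.497 mg/L
Dose 5 (295 mg at t=48 h): 295·exp(−0.17329·26) = 3.259 mg/L
Dose 6 (240 mg at t=60 h): 240·exp(−0.17329·14) = 21.213 mg/L
Dose 7 (145 mg at t=72 h): 145·exp(−0.17329·2) = 102.530 mg/L
C(74) = 0.000 + 0.008 + 0.082 + 0.497 + 3.259 + 21.213 + 102.530 = 127.591 mg/L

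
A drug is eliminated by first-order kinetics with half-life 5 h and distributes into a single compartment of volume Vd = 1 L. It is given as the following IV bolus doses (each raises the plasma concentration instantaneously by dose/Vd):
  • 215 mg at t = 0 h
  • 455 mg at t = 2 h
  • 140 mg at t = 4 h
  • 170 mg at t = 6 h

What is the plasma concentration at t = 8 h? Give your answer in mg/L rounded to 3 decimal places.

k = ln 2 / 5 = 0.13863 per h
Dose 1 (215 mg at t=0 h): 215·exp(−0.13863·8) = 70.924 mg/L
Dose 2 (455 mg at t=2 h): 455·exp(−0.13863·6) = 198.050 mg/L
Dose 3 (140 mg at t=4 h): 140·exp(−0.13863·4) = 80.409 mg/L
Dose 4 (170 mg at t=6 h): 170·exp(−0.13863·2) = 128.836 mg/L
C(8) = 70.924 + 198.050 + 80.409 + 128.836 = 478.219 mg/L

478.219 mg/L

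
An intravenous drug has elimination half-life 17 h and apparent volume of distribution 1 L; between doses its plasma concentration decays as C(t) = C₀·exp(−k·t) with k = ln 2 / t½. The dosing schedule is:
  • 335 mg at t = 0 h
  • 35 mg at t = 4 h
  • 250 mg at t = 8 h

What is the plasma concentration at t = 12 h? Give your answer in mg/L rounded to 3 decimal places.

k = ln 2 / 17 = 0.04077 per h
Dose 1 (335 mg at t=0 h): 335·exp(−0.04077·12) = 205.378 mg/L
Dose 2 (35 mg at t=4 h): 35·exp(−0.04077·8) = 25.258 mg/L
Dose 3 (250 mg at t=8 h): 250·exp(−0.04077·4) = 212.378 mg/L
C(12) = 205.378 + 25.258 + 212.378 = 443.014 mg/L

443.014 mg/L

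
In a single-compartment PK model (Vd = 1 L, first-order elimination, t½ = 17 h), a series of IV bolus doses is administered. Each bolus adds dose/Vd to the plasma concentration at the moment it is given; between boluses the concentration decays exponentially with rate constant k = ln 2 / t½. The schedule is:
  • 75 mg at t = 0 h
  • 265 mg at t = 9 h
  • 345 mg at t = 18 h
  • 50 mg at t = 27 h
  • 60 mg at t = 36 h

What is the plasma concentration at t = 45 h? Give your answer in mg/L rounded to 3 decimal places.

253.346 mg/L

k = ln 2 / 17 = 0.04077 per h
Dose 1 (75 mg at t=0 h): 75·exp(−0.04077·45) = 11.973 mg/L
Dose 2 (265 mg at t=9 h): 265·exp(−0.04077·36) = 61.062 mg/L
Dose 3 (345 mg at t=18 h): 345·exp(−0.04077·27) = 114.739 mg/L
Dose 4 (50 mg at t=27 h): 50·exp(−0.04077·18) = 24.001 mg/L
Dose 5 (60 mg at t=36 h): 60·exp(−0.04077·9) = 41.570 mg/L
C(45) = 11.973 + 61.062 + 114.739 + 24.001 + 41.570 = 253.346 mg/L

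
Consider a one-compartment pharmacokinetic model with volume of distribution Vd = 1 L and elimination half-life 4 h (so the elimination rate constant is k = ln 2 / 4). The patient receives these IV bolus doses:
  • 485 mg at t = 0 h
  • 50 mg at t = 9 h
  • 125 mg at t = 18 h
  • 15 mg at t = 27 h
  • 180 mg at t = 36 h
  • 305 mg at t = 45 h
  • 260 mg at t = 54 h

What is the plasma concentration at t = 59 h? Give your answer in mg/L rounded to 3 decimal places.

139.807 mg/L

k = ln 2 / 4 = 0.17329 per h
Dose 1 (485 mg at t=0 h): 485·exp(−0.17329·59) = 0.018 mg/L
Dose 2 (50 mg at t=9 h): 50·exp(−0.17329·50) = 0.009 mg/L
Dose 3 (125 mg at t=18 h): 125·exp(−0.17329·41) = 0.103 mg/L
Dose 4 (15 mg at t=27 h): 15·exp(−0.17329·32) = 0.059 mg/L
Dose 5 (180 mg at t=36 h): 180·exp(−0.17329·23) = 3.345 mg/L
Dose 6 (305 mg at t=45 h): 305·exp(−0.17329·14) = 26.958 mg/L
Dose 7 (260 mg at t=54 h): 260·exp(−0.17329·5) = 109.317 mg/L
C(59) = 0.018 + 0.009 + 0.103 + 0.059 + 3.345 + 26.958 + 109.317 = 139.807 mg/L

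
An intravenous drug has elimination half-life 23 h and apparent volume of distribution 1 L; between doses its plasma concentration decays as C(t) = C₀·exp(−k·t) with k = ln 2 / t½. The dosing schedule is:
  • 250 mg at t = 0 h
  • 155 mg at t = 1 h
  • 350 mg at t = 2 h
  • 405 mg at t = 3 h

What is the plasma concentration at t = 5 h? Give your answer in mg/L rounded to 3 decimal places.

1053.482 mg/L

k = ln 2 / 23 = 0.03014 per h
Dose 1 (250 mg at t=0 h): 250·exp(−0.03014·5) = 215.030 mg/L
Dose 2 (155 mg at t=1 h): 155·exp(−0.03014·4) = 137.397 mg/L
Dose 3 (350 mg at t=2 h): 350·exp(−0.03014·3) = 319.745 mg/L
Dose 4 (405 mg at t=3 h): 405·exp(−0.03014·2) = 381.310 mg/L
C(5) = 215.030 + 137.397 + 319.745 + 381.310 = 1053.482 mg/L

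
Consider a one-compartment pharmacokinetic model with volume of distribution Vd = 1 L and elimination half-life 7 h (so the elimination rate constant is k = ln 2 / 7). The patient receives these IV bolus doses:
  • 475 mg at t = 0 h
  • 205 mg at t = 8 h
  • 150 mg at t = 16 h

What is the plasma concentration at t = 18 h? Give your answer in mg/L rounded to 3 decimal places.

279.120 mg/L

k = ln 2 / 7 = 0.09902 per h
Dose 1 (475 mg at t=0 h): 475·exp(−0.09902·18) = 79.913 mg/L
Dose 2 (205 mg at t=8 h): 205·exp(−0.09902·10) = 76.157 mg/L
Dose 3 (150 mg at t=16 h): 150·exp(−0.09902·2) = 123.050 mg/L
C(18) = 79.913 + 76.157 + 123.050 = 279.120 mg/L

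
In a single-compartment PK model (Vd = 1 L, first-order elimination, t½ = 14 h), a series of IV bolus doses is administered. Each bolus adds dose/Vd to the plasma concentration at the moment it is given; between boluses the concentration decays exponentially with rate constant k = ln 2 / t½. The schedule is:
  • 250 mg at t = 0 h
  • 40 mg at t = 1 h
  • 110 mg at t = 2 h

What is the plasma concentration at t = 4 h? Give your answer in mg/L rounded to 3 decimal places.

k = ln 2 / 14 = 0.04951 per h
Dose 1 (250 mg at t=0 h): 250·exp(−0.04951·4) = 205.084 mg/L
Dose 2 (40 mg at t=1 h): 40·exp(−0.04951·3) = 34.479 mg/L
Dose 3 (110 mg at t=2 h): 110·exp(−0.04951·2) = 99.630 mg/L
C(4) = 205.084 + 34.479 + 99.630 = 339.192 mg/L

339.192 mg/L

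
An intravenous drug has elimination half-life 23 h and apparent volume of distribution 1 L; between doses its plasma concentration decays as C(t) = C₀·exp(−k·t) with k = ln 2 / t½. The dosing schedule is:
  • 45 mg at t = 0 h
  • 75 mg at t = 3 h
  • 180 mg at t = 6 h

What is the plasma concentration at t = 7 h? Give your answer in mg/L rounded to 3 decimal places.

277.580 mg/L

k = ln 2 / 23 = 0.03014 per h
Dose 1 (45 mg at t=0 h): 45·exp(−0.03014·7) = 36.441 mg/L
Dose 2 (75 mg at t=3 h): 75·exp(−0.03014·4) = 66.483 mg/L
Dose 3 (180 mg at t=6 h): 180·exp(−0.03014·1) = 174.656 mg/L
C(7) = 36.441 + 66.483 + 174.656 = 277.580 mg/L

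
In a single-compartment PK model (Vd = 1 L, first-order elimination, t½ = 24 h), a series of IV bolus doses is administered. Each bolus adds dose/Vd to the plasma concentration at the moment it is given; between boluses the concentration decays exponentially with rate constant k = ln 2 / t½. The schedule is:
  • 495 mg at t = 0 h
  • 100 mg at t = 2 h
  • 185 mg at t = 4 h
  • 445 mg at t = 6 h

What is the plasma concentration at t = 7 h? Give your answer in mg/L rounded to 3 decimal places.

k = ln 2 / 24 = 0.02888 per h
Dose 1 (495 mg at t=0 h): 495·exp(−0.02888·7) = 404.394 mg/L
Dose 2 (100 mg at t=2 h): 100·exp(−0.02888·5) = 86.554 mg/L
Dose 3 (185 mg at t=4 h): 185·exp(−0.02888·3) = 169.646 mg/L
Dose 4 (445 mg at t=6 h): 445·exp(−0.02888·1) = 432.332 mg/L
C(7) = 404.394 + 86.554 + 169.646 + 432.332 = 1092.925 mg/L

1092.925 mg/L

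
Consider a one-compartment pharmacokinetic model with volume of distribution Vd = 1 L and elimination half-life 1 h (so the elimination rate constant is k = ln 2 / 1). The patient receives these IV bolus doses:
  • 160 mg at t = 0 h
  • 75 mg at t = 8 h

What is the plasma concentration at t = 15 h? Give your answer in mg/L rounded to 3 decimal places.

0.591 mg/L

k = ln 2 / 1 = 0.69315 per h
Dose 1 (160 mg at t=0 h): 160·exp(−0.69315·15) = 0.005 mg/L
Dose 2 (75 mg at t=8 h): 75·exp(−0.69315·7) = 0.586 mg/L
C(15) = 0.005 + 0.586 = 0.591 mg/L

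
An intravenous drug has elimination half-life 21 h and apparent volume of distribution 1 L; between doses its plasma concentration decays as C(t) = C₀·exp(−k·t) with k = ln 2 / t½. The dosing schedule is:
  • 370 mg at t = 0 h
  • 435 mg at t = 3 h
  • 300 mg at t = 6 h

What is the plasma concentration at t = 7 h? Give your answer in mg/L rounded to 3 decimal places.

965.126 mg/L

k = ln 2 / 21 = 0.03301 per h
Dose 1 (370 mg at t=0 h): 370·exp(−0.03301·7) = 293.669 mg/L
Dose 2 (435 mg at t=3 h): 435·exp(−0.03301·4) = 381.198 mg/L
Dose 3 (300 mg at t=6 h): 300·exp(−0.03301·1) = 290.260 mg/L
C(7) = 293.669 + 381.198 + 290.260 = 965.126 mg/L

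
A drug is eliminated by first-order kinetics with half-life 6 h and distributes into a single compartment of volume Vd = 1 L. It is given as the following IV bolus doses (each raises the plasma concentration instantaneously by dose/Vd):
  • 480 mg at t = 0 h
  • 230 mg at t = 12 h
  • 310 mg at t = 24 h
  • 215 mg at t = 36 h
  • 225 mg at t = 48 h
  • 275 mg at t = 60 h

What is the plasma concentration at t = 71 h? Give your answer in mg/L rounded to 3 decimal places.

k = ln 2 / 6 = 0.11552 per h
Dose 1 (480 mg at t=0 h): 480·exp(−0.11552·71) = 0.132 mg/L
Dose 2 (230 mg at t=12 h): 230·exp(−0.11552·59) = 0.252 mg/L
Dose 3 (310 mg at t=24 h): 310·exp(−0.11552·47) = 1.359 mg/L
Dose 4 (215 mg at t=36 h): 215·exp(−0.11552·35) = 3.771 mg/L
Dose 5 (225 mg at t=48 h): 225·exp(−0.11552·23) = 15.785 mg/L
Dose 6 (275 mg at t=60 h): 275·exp(−0.11552·11) = 77.169 mg/L
C(71) = 0.132 + 0.252 + 1.359 + 3.771 + 15.785 + 77.169 = 98.468 mg/L

98.468 mg/L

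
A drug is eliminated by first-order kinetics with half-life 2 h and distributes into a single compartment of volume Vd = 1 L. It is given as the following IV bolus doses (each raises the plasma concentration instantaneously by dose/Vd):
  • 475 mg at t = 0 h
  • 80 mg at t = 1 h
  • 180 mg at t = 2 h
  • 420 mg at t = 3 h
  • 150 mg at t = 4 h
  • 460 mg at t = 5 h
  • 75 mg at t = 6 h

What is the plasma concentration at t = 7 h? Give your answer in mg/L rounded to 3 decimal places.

k = ln 2 / 2 = 0.34657 per h
Dose 1 (475 mg at t=0 h): 475·exp(−0.34657·7) = 41.984 mg/L
Dose 2 (80 mg at t=1 h): 80·exp(−0.34657·6) = 10.000 mg/L
Dose 3 (180 mg at t=2 h): 180·exp(−0.34657·5) = 31.820 mg/L
Dose 4 (420 mg at t=3 h): 420·exp(−0.34657·4) = 105.000 mg/L
Dose 5 (150 mg at t=4 h): 150·exp(−0.34657·3) = 53.033 mg/L
Dose 6 (460 mg at t=5 h): 460·exp(−0.34657·2) = 230.000 mg/L
Dose 7 (75 mg at t=6 h): 75·exp(−0.34657·1) = 53.033 mg/L
C(7) = 41.984 + 10.000 + 31.820 + 105.000 + 53.033 + 230.000 + 53.033 = 524.870 mg/L

524.870 mg/L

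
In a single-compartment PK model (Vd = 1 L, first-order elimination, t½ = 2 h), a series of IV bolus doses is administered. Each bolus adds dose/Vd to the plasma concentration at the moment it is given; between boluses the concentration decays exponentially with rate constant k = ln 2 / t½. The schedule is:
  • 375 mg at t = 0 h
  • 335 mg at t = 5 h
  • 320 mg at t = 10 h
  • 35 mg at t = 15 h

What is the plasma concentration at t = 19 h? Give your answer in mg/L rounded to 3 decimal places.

26.027 mg/L

k = ln 2 / 2 = 0.34657 per h
Dose 1 (375 mg at t=0 h): 375·exp(−0.34657·19) = 0.518 mg/L
Dose 2 (335 mg at t=5 h): 335·exp(−0.34657·14) = 2.617 mg/L
Dose 3 (320 mg at t=10 h): 320·exp(−0.34657·9) = 14.142 mg/L
Dose 4 (35 mg at t=15 h): 35·exp(−0.34657·4) = 8.750 mg/L
C(19) = 0.518 + 2.617 + 14.142 + 8.750 = 26.027 mg/L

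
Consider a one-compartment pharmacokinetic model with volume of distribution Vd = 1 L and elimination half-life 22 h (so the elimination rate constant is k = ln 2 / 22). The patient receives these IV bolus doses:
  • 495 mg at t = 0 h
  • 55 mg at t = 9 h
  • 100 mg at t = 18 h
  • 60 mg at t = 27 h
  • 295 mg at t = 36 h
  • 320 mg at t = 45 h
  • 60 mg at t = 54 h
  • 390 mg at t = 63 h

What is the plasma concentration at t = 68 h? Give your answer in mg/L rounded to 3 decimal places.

k = ln 2 / 22 = 0.03151 per h
Dose 1 (495 mg at t=0 h): 495·exp(−0.03151·68) = 58.096 mg/L
Dose 2 (55 mg at t=9 h): 55·exp(−0.03151·59) = 8.571 mg/L
Dose 3 (100 mg at t=18 h): 100·exp(−0.03151·50) = 20.694 mg/L
Dose 4 (60 mg at t=27 h): 60·exp(−0.03151·41) = 16.487 mg/L
Dose 5 (295 mg at t=36 h): 295·exp(−0.03151·32) = 107.637 mg/L
Dose 6 (320 mg at t=45 h): 320·exp(−0.03151·23) = 155.038 mg/L
Dose 7 (60 mg at t=54 h): 60·exp(−0.03151·14) = 38.600 mg/L
Dose 8 (390 mg at t=63 h): 390·exp(−0.03151·5) = 333.157 mg/L
C(68) = 58.096 + 8.571 + 20.694 + 16.487 + 107.637 + 155.038 + 38.600 + 333.157 = 738.280 mg/L

738.280 mg/L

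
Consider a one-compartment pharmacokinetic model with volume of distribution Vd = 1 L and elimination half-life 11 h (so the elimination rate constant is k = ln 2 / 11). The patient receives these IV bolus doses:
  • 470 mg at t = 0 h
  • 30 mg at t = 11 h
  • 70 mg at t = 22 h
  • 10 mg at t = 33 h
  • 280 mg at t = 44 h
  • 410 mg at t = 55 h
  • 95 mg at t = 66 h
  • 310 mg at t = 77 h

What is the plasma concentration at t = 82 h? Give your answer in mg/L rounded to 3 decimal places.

366.295 mg/L

k = ln 2 / 11 = 0.06301 per h
Dose 1 (470 mg at t=0 h): 470·exp(−0.06301·82) = 2.680 mg/L
Dose 2 (30 mg at t=11 h): 30·exp(−0.06301·71) = 0.342 mg/L
Dose 3 (70 mg at t=22 h): 70·exp(−0.06301·60) = 1.596 mg/L
Dose 4 (10 mg at t=33 h): 10·exp(−0.06301·49) = 0.456 mg/L
Dose 5 (280 mg at t=44 h): 280·exp(−0.06301·38) = 25.541 mg/L
Dose 6 (410 mg at t=55 h): 410·exp(−0.06301·27) = 74.798 mg/L
Dose 7 (95 mg at t=66 h): 95·exp(−0.06301·16) = 34.663 mg/L
Dose 8 (310 mg at t=77 h): 310·exp(−0.06301·5) = 226.219 mg/L
C(82) = 2.680 + 0.342 + 1.596 + 0.456 + 25.541 + 74.798 + 34.663 + 226.219 = 366.295 mg/L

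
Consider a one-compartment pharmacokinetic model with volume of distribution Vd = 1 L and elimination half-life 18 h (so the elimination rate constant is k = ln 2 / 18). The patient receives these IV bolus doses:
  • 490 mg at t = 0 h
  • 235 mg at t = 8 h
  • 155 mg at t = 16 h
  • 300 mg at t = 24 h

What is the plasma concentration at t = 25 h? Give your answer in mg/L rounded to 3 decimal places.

707.492 mg/L

k = ln 2 / 18 = 0.03851 per h
Dose 1 (490 mg at t=0 h): 490·exp(−0.03851·25) = 187.111 mg/L
Dose 2 (235 mg at t=8 h): 235·exp(−0.03851·17) = 122.113 mg/L
Dose 3 (155 mg at t=16 h): 155·exp(−0.03851·9) = 109.602 mg/L
Dose 4 (300 mg at t=24 h): 300·exp(−0.03851·1) = 288.667 mg/L
C(25) = 187.111 + 122.113 + 109.602 + 288.667 = 707.492 mg/L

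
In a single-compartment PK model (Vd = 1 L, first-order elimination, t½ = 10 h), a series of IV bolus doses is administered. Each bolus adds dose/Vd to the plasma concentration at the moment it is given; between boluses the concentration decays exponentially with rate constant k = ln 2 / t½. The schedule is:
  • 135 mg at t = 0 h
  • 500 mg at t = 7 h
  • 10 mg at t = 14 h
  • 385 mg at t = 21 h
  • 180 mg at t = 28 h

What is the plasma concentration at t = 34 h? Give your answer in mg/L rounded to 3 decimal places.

k = ln 2 / 10 = 0.06931 per h
Dose 1 (135 mg at t=0 h): 135·exp(−0.06931·34) = 12.789 mg/L
Dose 2 (500 mg at t=7 h): 500·exp(−0.06931·27) = 76.947 mg/L
Dose 3 (10 mg at t=14 h): 10·exp(−0.06931·20) = 2.500 mg/L
Dose 4 (385 mg at t=21 h): 385·exp(−0.06931·13) = 156.359 mg/L
Dose 5 (180 mg at t=28 h): 180·exp(−0.06931·6) = 118.756 mg/L
C(34) = 12.789 + 76.947 + 2.500 + 156.359 + 118.756 = 367.350 mg/L

367.350 mg/L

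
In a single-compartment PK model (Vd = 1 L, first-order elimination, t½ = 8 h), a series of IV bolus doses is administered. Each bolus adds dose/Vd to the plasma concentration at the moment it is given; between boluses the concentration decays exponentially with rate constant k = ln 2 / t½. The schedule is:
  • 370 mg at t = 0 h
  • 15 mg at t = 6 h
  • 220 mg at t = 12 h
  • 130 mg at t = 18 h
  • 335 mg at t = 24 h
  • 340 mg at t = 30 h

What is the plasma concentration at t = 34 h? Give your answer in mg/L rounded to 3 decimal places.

k = ln 2 / 8 = 0.08664 per h
Dose 1 (370 mg at t=0 h): 370·exp(−0.08664·34) = 19.446 mg/L
Dose 2 (15 mg at t=6 h): 15·exp(−0.08664·28) = 1.326 mg/L
Dose 3 (220 mg at t=12 h): 220·exp(−0.08664·22) = 32.703 mg/L
Dose 4 (130 mg at t=18 h): 130·exp(−0.08664·16) = 32.500 mg/L
Dose 5 (335 mg at t=24 h): 335·exp(−0.08664·10) = 140.850 mg/L
Dose 6 (340 mg at t=30 h): 340·exp(−0.08664·4) = 240.416 mg/L
C(34) = 19.446 + 1.326 + 32.703 + 32.500 + 140.850 + 240.416 = 467.241 mg/L

467.241 mg/L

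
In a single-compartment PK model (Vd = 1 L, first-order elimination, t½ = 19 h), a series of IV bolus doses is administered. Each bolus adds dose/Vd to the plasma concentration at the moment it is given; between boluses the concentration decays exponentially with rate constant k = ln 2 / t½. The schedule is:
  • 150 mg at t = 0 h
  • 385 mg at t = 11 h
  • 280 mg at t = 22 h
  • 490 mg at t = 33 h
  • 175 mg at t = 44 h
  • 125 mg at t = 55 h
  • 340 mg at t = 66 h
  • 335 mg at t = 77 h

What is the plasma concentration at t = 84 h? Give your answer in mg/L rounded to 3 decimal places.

k = ln 2 / 19 = 0.03648 per h
Dose 1 (150 mg at t=0 h): 150·exp(−0.03648·84) = 7.002 mg/L
Dose 2 (385 mg at t=11 h): 385·exp(−0.03648·73) = 26.846 mg/L
Dose 3 (280 mg at t=22 h): 280·exp(−0.03648·62) = 29.164 mg/L
Dose 4 (490 mg at t=33 h): 490·exp(−0.03648·51) = 76.237 mg/L
Dose 5 (175 mg at t=44 h): 175·exp(−0.03648·40) = 40.672 mg/L
Dose 6 (125 mg at t=55 h): 125·exp(−0.03648·29) = 43.395 mg/L
Dose 7 (340 mg at t=66 h): 340·exp(−0.03648·18) = 176.316 mg/L
Dose 8 (335 mg at t=77 h): 335·exp(−0.03648·7) = 259.501 mg/L
C(84) = 7.002 + 26.846 + 29.164 + 76.237 + 40.672 + 43.395 + 176.316 + 259.501 = 659.133 mg/L

659.133 mg/L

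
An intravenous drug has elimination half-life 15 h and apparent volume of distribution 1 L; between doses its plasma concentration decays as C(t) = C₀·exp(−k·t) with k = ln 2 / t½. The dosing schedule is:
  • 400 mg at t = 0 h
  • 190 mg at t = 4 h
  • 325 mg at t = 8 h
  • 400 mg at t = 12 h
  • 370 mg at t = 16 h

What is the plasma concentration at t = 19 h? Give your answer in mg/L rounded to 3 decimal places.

k = ln 2 / 15 = 0.04621 per h
Dose 1 (400 mg at t=0 h): 400·exp(−0.04621·19) = 166.248 mg/L
Dose 2 (190 mg at t=4 h): 190·exp(−0.04621·15) = 95.000 mg/L
Dose 3 (325 mg at t=8 h): 325·exp(−0.04621·11) = 195.492 mg/L
Dose 4 (400 mg at t=12 h): 400·exp(−0.04621·7) = 289.454 mg/L
Dose 5 (370 mg at t=16 h): 370·exp(−0.04621·3) = 322.104 mg/L
C(19) = 166.248 + 95.000 + 195.492 + 289.454 + 322.104 = 1068.297 mg/L

1068.297 mg/L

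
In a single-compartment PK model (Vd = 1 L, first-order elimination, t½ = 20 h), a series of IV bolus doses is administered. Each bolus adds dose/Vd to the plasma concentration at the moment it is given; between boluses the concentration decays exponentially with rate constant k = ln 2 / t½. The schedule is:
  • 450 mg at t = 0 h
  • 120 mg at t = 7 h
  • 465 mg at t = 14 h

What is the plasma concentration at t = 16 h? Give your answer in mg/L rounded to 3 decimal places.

k = ln 2 / 20 = 0.03466 per h
Dose 1 (450 mg at t=0 h): 450·exp(−0.03466·16) = 258.457 mg/L
Dose 2 (120 mg at t=7 h): 120·exp(−0.03466·9) = 87.845 mg/L
Dose 3 (465 mg at t=14 h): 465·exp(−0.03466·2) = 433.860 mg/L
C(16) = 258.457 + 87.845 + 433.860 = 780.163 mg/L

780.163 mg/L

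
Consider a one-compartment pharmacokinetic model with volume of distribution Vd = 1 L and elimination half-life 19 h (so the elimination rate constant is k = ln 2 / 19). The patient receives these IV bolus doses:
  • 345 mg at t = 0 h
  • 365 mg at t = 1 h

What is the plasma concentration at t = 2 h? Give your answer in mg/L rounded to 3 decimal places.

672.648 mg/L

k = ln 2 / 19 = 0.03648 per h
Dose 1 (345 mg at t=0 h): 345·exp(−0.03648·2) = 320.724 mg/L
Dose 2 (365 mg at t=1 h): 365·exp(−0.03648·1) = 351.924 mg/L
C(2) = 320.724 + 351.924 = 672.648 mg/L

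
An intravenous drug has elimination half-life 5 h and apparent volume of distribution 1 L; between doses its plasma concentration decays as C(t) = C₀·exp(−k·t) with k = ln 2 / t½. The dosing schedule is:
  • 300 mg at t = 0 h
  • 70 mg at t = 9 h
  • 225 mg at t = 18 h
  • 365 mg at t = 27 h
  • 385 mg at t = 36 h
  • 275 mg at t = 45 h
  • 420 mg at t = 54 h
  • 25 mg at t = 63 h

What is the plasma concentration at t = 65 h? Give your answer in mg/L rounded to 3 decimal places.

136.733 mg/L

k = ln 2 / 5 = 0.13863 per h
Dose 1 (300 mg at t=0 h): 300·exp(−0.13863·65) = 0.037 mg/L
Dose 2 (70 mg at t=9 h): 70·exp(−0.13863·56) = 0.030 mg/L
Dose 3 (225 mg at t=18 h): 225·exp(−0.13863·47) = 0.333 mg/L
Dose 4 (365 mg at t=27 h): 365·exp(−0.13863·38) = 1.881 mg/L
Dose 5 (385 mg at t=36 h): 385·exp(−0.13863·29) = 6.910 mg/L
Dose 6 (275 mg at t=45 h): 275·exp(−0.13863·20) = 17.188 mg/L
Dose 7 (420 mg at t=54 h): 420·exp(−0.13863·11) = 91.408 mg/L
Dose 8 (25 mg at t=63 h): 25·exp(−0.13863·2) = 18.946 mg/L
C(65) = 0.037 + 0.030 + 0.333 + 1.881 + 6.910 + 17.188 + 91.408 + 18.946 = 136.733 mg/L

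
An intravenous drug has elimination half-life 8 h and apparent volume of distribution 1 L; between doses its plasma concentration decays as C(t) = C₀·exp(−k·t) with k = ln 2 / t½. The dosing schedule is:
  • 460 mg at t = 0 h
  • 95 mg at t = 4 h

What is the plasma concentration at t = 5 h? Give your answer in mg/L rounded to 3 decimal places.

385.388 mg/L

k = ln 2 / 8 = 0.08664 per h
Dose 1 (460 mg at t=0 h): 460·exp(−0.08664·5) = 298.273 mg/L
Dose 2 (95 mg at t=4 h): 95·exp(−0.08664·1) = 87.115 mg/L
C(5) = 298.273 + 87.115 = 385.388 mg/L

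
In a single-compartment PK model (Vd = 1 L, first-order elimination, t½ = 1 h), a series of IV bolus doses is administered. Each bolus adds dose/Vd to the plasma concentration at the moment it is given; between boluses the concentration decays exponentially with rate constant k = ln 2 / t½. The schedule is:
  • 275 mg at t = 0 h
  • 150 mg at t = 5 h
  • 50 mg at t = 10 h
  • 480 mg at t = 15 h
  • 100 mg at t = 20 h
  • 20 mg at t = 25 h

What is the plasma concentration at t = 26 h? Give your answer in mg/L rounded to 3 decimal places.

k = ln 2 / 1 = 0.69315 per h
Dose 1 (275 mg at t=0 h): 275·exp(−0.69315·26) = 0.000 mg/L
Dose 2 (150 mg at t=5 h): 150·exp(−0.69315·21) = 0.000 mg/L
Dose 3 (50 mg at t=10 h): 50·exp(−0.69315·16) = 0.001 mg/L
Dose 4 (480 mg at t=15 h): 480·exp(−0.69315·11) = 0.234 mg/L
Dose 5 (100 mg at t=20 h): 100·exp(−0.69315·6) = 1.563 mg/L
Dose 6 (20 mg at t=25 h): 20·exp(−0.69315·1) = 10.000 mg/L
C(26) = 0.000 + 0.000 + 0.001 + 0.234 + 1.563 + 10.000 = 11.798 mg/L

11.798 mg/L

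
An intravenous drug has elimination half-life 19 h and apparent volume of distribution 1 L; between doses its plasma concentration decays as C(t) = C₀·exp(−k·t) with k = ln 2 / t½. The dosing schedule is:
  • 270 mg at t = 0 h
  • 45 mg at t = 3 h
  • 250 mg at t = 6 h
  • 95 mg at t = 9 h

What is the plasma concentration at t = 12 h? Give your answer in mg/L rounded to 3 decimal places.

k = ln 2 / 19 = 0.03648 per h
Dose 1 (270 mg at t=0 h): 270·exp(−0.03648·12) = 174.277 mg/L
Dose 2 (45 mg at t=3 h): 45·exp(−0.03648·9) = 32.406 mg/L
Dose 3 (250 mg at t=6 h): 250·exp(−0.03648·6) = 200.853 mg/L
Dose 4 (95 mg at t=9 h): 95·exp(−0.03648·3) = 85.152 mg/L
C(12) = 174.277 + 32.406 + 200.853 + 85.152 = 492.687 mg/L

492.687 mg/L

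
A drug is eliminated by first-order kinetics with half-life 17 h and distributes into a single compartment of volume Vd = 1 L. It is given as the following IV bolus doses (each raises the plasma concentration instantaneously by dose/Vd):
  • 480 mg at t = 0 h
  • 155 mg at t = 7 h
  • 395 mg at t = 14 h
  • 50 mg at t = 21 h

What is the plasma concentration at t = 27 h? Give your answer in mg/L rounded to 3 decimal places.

499.850 mg/L

k = ln 2 / 17 = 0.04077 per h
Dose 1 (480 mg at t=0 h): 480·exp(−0.04077·27) = 159.637 mg/L
Dose 2 (155 mg at t=7 h): 155·exp(−0.04077·20) = 68.577 mg/L
Dose 3 (395 mg at t=14 h): 395·exp(−0.04077·13) = 232.486 mg/L
Dose 4 (50 mg at t=21 h): 50·exp(−0.04077·6) = 39.149 mg/L
C(27) = 159.637 + 68.577 + 232.486 + 39.149 = 499.850 mg/L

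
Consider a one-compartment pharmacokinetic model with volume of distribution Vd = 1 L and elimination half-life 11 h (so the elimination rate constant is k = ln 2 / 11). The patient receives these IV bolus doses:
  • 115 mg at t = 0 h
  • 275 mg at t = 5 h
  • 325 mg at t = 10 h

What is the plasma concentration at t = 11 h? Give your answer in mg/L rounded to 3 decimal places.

k = ln 2 / 11 = 0.06301 per h
Dose 1 (115 mg at t=0 h): 115·exp(−0.06301·11) = 57.500 mg/L
Dose 2 (275 mg at t=5 h): 275·exp(−0.06301·6) = 188.423 mg/L
Dose 3 (325 mg at t=10 h): 325·exp(−0.06301·1) = 305.153 mg/L
C(11) = 57.500 + 188.423 + 305.153 = 551.076 mg/L

551.076 mg/L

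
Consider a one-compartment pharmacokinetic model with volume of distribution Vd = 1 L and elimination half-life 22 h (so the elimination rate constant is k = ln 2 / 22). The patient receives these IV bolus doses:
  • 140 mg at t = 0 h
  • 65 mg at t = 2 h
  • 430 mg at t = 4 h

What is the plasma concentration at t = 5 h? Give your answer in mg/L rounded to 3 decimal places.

595.396 mg/L

k = ln 2 / 22 = 0.03151 per h
Dose 1 (140 mg at t=0 h): 140·exp(−0.03151·5) = 119.595 mg/L
Dose 2 (65 mg at t=2 h): 65·exp(−0.03151·3) = 59.138 mg/L
Dose 3 (430 mg at t=4 h): 430·exp(−0.03151·1) = 416.663 mg/L
C(5) = 119.595 + 59.138 + 416.663 = 595.396 mg/L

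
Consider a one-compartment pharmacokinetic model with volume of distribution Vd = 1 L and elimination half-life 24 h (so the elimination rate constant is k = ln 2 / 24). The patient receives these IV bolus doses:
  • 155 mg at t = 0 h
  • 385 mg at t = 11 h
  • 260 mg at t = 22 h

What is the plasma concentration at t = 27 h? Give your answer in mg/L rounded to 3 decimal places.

k = ln 2 / 24 = 0.02888 per h
Dose 1 (155 mg at t=0 h): 155·exp(−0.02888·27) = 71.068 mg/L
Dose 2 (385 mg at t=11 h): 385·exp(−0.02888·16) = 242.535 mg/L
Dose 3 (260 mg at t=22 h): 260·exp(−0.02888·5) = 225.040 mg/L
C(27) = 71.068 + 242.535 + 225.040 = 538.642 mg/L

538.642 mg/L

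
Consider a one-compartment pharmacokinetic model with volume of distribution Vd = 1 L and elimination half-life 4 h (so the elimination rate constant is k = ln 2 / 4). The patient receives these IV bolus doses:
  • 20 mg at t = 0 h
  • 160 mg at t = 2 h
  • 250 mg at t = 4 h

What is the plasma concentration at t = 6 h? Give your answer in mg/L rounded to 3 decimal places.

k = ln 2 / 4 = 0.17329 per h
Dose 1 (20 mg at t=0 h): 20·exp(−0.17329·6) = 7.071 mg/L
Dose 2 (160 mg at t=2 h): 160·exp(−0.17329·4) = 80.000 mg/L
Dose 3 (250 mg at t=4 h): 250·exp(−0.17329·2) = 176.777 mg/L
C(6) = 7.071 + 80.000 + 176.777 = 263.848 mg/L

263.848 mg/L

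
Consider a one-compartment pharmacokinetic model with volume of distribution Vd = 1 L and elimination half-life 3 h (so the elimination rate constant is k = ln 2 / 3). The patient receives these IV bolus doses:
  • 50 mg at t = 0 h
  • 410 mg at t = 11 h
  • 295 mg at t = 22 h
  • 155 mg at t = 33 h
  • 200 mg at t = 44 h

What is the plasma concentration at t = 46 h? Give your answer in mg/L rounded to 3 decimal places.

k = ln 2 / 3 = 0.23105 per h
Dose 1 (50 mg at t=0 h): 50·exp(−0.23105·46) = 0.001 mg/L
Dose 2 (410 mg at t=11 h): 410·exp(−0.23105·35) = 0.126 mg/L
Dose 3 (295 mg at t=22 h): 295·exp(−0.23105·24) = 1.152 mg/L
Dose 4 (155 mg at t=33 h): 155·exp(−0.23105·13) = 7.689 mg/L
Dose 5 (200 mg at t=44 h): 200·exp(−0.23105·2) = 125.992 mg/L
C(46) = 0.001 + 0.126 + 1.152 + 7.689 + 125.992 = 134.961 mg/L

134.961 mg/L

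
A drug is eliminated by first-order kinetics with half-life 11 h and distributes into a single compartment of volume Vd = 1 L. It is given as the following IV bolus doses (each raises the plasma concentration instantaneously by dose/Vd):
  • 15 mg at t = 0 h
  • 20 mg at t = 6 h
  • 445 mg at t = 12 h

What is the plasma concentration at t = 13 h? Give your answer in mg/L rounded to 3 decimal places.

k = ln 2 / 11 = 0.06301 per h
Dose 1 (15 mg at t=0 h): 15·exp(−0.06301·13) = 6.612 mg/L
Dose 2 (20 mg at t=6 h): 20·exp(−0.06301·7) = 12.867 mg/L
Dose 3 (445 mg at t=12 h): 445·exp(−0.06301·1) = 417.824 mg/L
C(13) = 6.612 + 12.867 + 417.824 = 437.303 mg/L

437.303 mg/L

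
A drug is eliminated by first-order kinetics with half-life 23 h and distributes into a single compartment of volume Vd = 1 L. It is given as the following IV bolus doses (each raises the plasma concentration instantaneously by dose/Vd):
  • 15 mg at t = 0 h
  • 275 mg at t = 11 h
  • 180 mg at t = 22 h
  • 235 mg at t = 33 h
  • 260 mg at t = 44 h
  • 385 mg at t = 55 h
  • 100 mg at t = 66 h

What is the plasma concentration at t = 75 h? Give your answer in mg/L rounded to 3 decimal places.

533.357 mg/L

k = ln 2 / 23 = 0.03014 per h
Dose 1 (15 mg at t=0 h): 15·exp(−0.03014·75) = 1.565 mg/L
Dose 2 (275 mg at t=11 h): 275·exp(−0.03014·64) = 39.965 mg/L
Dose 3 (180 mg at t=22 h): 180·exp(−0.03014·53) = 36.441 mg/L
Dose 4 (235 mg at t=33 h): 235·exp(−0.03014·42) = 66.277 mg/L
Dose 5 (260 mg at t=44 h): 260·exp(−0.03014·31) = 102.150 mg/L
Dose 6 (385 mg at t=55 h): 385·exp(−0.03014·20) = 210.715 mg/L
Dose 7 (100 mg at t=66 h): 100·exp(−0.03014·9) = 76.244 mg/L
C(75) = 1.565 + 39.965 + 36.441 + 66.277 + 102.150 + 210.715 + 76.244 = 533.357 mg/L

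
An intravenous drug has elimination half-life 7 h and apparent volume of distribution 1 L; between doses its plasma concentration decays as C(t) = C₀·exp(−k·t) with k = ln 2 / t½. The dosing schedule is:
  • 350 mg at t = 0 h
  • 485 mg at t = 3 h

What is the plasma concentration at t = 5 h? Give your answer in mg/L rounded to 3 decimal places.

611.190 mg/L

k = ln 2 / 7 = 0.09902 per h
Dose 1 (350 mg at t=0 h): 350·exp(−0.09902·5) = 213.327 mg/L
Dose 2 (485 mg at t=3 h): 485·exp(−0.09902·2) = 397.863 mg/L
C(5) = 213.327 + 397.863 = 611.190 mg/L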